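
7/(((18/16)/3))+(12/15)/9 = 844/45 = 18.76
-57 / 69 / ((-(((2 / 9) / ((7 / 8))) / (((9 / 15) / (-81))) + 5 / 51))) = -6783 / 280715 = -0.02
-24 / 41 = -0.59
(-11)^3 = -1331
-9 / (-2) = 9 / 2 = 4.50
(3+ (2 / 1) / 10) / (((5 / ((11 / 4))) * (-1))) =-44 / 25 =-1.76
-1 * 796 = -796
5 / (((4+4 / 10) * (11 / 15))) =375 / 242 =1.55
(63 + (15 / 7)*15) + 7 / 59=39343 / 413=95.26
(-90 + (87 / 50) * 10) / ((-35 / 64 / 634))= 14729088 / 175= 84166.22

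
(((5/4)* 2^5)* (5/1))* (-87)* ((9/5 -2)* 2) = 6960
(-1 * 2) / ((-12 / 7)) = 7 / 6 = 1.17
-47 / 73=-0.64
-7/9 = -0.78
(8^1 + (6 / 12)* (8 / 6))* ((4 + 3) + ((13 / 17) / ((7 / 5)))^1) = 23348 / 357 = 65.40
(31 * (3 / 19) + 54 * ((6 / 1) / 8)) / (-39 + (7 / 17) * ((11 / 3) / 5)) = -439875 / 374984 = -1.17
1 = 1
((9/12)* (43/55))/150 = 43/11000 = 0.00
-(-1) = 1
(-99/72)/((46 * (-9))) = 11/3312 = 0.00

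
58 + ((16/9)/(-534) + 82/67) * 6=3505706/53667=65.32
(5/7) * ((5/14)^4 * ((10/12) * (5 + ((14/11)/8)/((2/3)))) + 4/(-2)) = -195633355/141985536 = -1.38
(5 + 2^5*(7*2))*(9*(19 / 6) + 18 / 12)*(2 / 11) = 27180 / 11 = 2470.91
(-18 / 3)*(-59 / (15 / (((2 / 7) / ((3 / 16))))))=3776 / 105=35.96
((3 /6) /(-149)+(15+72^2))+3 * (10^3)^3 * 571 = 510474001549301 /298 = 1713000005199.00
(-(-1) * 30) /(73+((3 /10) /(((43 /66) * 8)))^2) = 88752000 /215973001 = 0.41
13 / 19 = 0.68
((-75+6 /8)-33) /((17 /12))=-1287 /17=-75.71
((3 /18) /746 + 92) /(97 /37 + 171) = 208717 /393888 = 0.53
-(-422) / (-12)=-211 / 6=-35.17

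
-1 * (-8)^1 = 8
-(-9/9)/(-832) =-0.00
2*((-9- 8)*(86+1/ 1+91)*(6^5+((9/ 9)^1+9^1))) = -47120872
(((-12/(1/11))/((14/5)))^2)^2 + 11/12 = 142310546411/28812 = 4939280.38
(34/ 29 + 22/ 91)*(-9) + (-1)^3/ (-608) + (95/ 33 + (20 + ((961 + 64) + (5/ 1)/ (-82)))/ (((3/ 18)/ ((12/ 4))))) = 18799.06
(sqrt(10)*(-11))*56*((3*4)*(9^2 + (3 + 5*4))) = -768768*sqrt(10) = -2431057.87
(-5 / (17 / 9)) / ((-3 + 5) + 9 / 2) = -90 / 221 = -0.41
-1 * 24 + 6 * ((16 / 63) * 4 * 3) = -40 / 7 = -5.71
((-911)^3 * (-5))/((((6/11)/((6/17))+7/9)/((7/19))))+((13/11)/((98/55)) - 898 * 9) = 12836558233670/21413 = 599475002.74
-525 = -525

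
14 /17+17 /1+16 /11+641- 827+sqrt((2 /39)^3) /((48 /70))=-31177 /187+35 * sqrt(78) /18252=-166.70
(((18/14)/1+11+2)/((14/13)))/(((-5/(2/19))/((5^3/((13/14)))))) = -5000/133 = -37.59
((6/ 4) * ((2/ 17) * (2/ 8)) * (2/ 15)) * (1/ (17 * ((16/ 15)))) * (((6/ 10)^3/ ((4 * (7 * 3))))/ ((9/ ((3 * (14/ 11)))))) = 0.00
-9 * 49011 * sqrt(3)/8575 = -441099 * sqrt(3)/8575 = -89.10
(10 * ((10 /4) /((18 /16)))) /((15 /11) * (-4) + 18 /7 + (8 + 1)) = 15400 /4239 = 3.63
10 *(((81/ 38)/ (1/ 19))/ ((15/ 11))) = 297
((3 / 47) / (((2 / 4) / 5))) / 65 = 0.01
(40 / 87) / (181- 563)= -20 / 16617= -0.00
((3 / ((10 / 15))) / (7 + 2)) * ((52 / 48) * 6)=3.25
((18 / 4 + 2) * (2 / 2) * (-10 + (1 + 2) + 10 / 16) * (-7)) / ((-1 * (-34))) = 273 / 32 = 8.53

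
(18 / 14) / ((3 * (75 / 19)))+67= 11744 / 175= 67.11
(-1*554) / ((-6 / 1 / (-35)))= -9695 / 3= -3231.67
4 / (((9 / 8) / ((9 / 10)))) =16 / 5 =3.20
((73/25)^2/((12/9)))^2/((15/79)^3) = 14001440344399/2343750000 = 5973.95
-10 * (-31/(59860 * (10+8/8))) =31/65846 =0.00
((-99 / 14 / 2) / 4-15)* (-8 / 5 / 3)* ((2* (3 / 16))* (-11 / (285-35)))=-19569 / 140000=-0.14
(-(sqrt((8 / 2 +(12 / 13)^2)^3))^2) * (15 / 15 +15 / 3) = -3308208000 / 4826809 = -685.38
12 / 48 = 1 / 4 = 0.25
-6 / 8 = -3 / 4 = -0.75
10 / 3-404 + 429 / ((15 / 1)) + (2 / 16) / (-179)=-7992007 / 21480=-372.07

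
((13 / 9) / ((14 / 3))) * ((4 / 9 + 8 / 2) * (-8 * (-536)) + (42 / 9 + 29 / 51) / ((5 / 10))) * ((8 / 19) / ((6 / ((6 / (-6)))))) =-75853492 / 183141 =-414.18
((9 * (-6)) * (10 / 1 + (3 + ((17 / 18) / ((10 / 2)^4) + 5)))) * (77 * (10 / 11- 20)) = 1428959.95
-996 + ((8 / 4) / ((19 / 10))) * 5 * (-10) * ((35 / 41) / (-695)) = -107840876 / 108281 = -995.94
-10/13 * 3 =-30/13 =-2.31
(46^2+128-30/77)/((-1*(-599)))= 3.75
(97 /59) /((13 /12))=1164 /767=1.52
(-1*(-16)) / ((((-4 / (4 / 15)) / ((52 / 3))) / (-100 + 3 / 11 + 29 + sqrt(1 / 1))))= 638144 / 495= 1289.18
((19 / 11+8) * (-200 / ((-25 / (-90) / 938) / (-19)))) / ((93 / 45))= 20595103200 / 341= 60396197.07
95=95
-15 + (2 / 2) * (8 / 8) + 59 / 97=-13.39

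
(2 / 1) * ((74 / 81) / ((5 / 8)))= 1184 / 405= 2.92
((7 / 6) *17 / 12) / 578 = 7 / 2448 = 0.00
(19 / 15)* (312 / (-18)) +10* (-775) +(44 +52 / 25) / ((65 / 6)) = -113602642 / 14625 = -7767.70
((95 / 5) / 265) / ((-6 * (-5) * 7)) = 19 / 55650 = 0.00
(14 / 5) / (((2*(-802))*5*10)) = -7 / 200500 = -0.00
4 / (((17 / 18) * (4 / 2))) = 36 / 17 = 2.12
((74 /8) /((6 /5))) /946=185 /22704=0.01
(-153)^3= -3581577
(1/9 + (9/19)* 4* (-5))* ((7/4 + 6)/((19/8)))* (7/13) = -694834/42237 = -16.45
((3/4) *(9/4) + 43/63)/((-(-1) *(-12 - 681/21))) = -0.05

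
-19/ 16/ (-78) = 19/ 1248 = 0.02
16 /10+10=58 /5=11.60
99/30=3.30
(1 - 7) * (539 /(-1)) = 3234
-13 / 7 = -1.86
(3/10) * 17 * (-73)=-3723/10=-372.30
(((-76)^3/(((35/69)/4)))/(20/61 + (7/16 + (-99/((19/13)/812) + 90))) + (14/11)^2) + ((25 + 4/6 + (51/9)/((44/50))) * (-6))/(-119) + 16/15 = 548574971263419/8145672617005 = 67.35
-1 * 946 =-946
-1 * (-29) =29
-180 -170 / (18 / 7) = -2215 / 9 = -246.11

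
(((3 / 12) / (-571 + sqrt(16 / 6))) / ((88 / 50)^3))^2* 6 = 50185546875* sqrt(6) / 555374434675665870848 + 7815322265625 / 201954339882060316672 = 0.00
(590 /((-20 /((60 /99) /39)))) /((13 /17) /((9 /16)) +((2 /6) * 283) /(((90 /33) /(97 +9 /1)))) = -50150 /401236979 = -0.00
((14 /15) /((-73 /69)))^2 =103684 /133225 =0.78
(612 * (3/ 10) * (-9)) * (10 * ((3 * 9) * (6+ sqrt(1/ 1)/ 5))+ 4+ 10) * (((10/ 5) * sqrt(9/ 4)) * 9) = -376548912/ 5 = -75309782.40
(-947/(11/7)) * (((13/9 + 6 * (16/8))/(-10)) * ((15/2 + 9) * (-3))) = -802109/20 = -40105.45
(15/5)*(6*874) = 15732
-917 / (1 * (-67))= 917 / 67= 13.69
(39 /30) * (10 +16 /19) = 1339 /95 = 14.09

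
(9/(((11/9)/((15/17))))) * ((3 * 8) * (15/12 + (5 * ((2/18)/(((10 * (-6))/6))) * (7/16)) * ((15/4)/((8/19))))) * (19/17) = 73294875/406912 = 180.12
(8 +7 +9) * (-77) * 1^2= -1848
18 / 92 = 9 / 46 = 0.20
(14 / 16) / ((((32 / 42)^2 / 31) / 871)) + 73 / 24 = 40702.30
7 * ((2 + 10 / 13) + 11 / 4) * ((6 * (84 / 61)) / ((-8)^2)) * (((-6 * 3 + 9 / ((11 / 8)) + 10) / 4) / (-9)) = 14063 / 69784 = 0.20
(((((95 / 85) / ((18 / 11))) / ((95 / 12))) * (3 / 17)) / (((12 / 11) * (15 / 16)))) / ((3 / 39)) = 12584 / 65025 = 0.19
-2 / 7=-0.29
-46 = -46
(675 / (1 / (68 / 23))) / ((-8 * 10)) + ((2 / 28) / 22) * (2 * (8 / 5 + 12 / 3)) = -126041 / 5060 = -24.91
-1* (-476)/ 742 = 34/ 53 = 0.64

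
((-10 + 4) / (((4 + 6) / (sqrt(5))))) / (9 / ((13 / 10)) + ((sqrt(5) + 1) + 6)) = 507 / 31916 - 7059 * sqrt(5) / 159580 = -0.08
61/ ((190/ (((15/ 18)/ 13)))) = 61/ 2964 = 0.02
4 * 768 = 3072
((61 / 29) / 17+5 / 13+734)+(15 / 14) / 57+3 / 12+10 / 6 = 7532909945 / 10228764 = 736.44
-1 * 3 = -3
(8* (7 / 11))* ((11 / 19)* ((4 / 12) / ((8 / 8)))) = 56 / 57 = 0.98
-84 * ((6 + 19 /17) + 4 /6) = -11116 /17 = -653.88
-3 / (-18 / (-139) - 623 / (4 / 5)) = 1668 / 432913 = 0.00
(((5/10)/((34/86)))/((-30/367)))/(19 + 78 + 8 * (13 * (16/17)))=-0.08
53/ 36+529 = 19097/ 36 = 530.47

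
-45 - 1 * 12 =-57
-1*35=-35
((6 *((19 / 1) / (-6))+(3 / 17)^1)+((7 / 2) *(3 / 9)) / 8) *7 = -106687 / 816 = -130.74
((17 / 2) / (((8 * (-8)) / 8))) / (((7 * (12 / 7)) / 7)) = -119 / 192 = -0.62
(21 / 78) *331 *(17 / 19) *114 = 118167 / 13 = 9089.77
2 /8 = 1 /4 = 0.25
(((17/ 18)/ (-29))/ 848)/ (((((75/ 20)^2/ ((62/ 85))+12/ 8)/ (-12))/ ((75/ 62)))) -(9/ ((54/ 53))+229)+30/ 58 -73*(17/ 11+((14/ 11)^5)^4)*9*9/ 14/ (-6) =1716002670754313326685880774683249/ 198932413000556190712098975556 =8626.06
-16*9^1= -144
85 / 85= 1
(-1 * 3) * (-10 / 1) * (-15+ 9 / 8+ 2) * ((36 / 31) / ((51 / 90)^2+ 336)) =-607500 / 493861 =-1.23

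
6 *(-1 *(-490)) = 2940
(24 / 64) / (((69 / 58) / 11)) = 319 / 92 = 3.47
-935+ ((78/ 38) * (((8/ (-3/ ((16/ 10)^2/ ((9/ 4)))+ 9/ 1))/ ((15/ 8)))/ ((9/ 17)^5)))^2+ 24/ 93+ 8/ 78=5403963206238215332294783/ 33652669450960096170075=160.58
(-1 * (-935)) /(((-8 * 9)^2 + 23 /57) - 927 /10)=532950 /2902271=0.18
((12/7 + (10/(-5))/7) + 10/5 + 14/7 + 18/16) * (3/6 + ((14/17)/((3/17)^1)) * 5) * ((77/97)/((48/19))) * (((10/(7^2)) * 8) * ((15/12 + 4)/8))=54842645/1042944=52.58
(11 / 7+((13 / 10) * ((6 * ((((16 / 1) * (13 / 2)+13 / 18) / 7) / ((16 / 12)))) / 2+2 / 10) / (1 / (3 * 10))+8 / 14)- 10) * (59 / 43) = 21685981 / 12040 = 1801.16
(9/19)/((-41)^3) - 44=-57617965/1309499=-44.00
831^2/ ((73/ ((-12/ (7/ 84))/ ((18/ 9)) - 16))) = -60769368/ 73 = -832457.10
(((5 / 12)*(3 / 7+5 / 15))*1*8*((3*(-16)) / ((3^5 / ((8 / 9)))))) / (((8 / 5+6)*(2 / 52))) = -1331200 / 872613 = -1.53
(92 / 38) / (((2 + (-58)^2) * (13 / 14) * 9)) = 322 / 3741309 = 0.00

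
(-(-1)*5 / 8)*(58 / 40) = 29 / 32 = 0.91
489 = 489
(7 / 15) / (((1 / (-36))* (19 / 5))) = -84 / 19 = -4.42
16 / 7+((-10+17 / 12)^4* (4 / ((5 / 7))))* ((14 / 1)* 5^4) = 4825619064347 / 18144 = 265962250.02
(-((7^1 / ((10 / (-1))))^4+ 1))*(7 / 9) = -86807 / 90000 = -0.96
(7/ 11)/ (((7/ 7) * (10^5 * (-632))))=-7/ 695200000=-0.00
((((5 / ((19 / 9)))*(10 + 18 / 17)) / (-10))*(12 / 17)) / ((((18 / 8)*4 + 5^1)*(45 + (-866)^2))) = -5076 / 28827788437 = -0.00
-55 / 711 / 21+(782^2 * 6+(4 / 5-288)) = 273898504129 / 74655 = 3668856.80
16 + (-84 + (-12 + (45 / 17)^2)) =-21095 / 289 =-72.99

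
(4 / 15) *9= 12 / 5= 2.40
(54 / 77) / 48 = 9 / 616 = 0.01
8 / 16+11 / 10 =1.60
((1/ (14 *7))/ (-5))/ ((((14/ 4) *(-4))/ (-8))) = -2/ 1715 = -0.00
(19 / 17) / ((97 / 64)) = 0.74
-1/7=-0.14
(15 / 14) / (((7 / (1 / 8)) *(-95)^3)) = -3 / 134436400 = -0.00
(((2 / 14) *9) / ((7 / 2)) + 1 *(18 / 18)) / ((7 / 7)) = 67 / 49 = 1.37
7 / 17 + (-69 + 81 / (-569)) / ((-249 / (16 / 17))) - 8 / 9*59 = -265121 / 5121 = -51.77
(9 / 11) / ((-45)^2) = 0.00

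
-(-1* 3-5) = 8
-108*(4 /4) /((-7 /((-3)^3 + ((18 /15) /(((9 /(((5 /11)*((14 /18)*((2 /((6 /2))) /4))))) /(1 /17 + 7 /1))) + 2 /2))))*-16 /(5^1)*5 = 8383616 /1309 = 6404.60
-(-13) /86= 13 /86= 0.15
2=2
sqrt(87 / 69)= sqrt(667) / 23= 1.12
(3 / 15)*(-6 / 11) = -6 / 55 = -0.11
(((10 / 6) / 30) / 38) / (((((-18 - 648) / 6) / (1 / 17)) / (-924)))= 77 / 107559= 0.00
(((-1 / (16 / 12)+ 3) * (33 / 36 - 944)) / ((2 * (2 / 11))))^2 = 139473118521 / 4096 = 34051054.33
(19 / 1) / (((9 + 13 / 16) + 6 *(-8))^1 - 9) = -0.40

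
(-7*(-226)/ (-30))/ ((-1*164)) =791/ 2460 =0.32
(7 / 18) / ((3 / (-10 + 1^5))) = -7 / 6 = -1.17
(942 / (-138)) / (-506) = 157 / 11638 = 0.01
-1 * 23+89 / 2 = 43 / 2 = 21.50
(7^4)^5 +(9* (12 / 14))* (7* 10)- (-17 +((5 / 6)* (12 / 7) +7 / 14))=1117091728166575785 / 14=79792266297612556.07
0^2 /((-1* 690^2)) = 0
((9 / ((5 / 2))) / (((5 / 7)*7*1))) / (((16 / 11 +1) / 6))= 44 / 25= 1.76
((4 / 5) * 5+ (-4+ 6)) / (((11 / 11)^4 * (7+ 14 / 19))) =38 / 49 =0.78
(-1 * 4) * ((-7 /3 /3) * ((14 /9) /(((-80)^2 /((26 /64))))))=637 /2073600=0.00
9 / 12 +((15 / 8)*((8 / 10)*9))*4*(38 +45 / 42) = 59097 / 28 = 2110.61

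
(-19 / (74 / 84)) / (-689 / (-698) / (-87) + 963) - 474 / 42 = -171271721863 / 15145918291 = -11.31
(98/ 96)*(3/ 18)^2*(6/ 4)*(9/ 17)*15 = 735/ 2176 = 0.34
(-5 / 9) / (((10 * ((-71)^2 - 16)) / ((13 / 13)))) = -1 / 90450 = -0.00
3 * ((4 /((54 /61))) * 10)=1220 /9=135.56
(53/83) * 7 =4.47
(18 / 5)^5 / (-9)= -209952 / 3125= -67.18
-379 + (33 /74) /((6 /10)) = -27991 /74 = -378.26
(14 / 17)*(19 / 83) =266 / 1411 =0.19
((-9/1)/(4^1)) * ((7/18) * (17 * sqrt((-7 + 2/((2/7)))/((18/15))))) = 0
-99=-99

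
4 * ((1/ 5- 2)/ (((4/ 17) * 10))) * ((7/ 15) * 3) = -1071/ 250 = -4.28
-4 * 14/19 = -56/19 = -2.95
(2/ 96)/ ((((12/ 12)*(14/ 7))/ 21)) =7/ 32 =0.22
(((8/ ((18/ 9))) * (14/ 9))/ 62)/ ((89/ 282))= 2632/ 8277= 0.32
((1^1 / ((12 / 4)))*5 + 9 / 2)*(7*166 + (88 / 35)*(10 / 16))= 100455 / 14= 7175.36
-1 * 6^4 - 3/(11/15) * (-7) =-1267.36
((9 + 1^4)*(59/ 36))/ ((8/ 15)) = 1475/ 48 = 30.73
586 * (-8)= -4688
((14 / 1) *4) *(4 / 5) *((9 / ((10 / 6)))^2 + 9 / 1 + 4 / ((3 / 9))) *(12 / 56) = 60192 / 125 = 481.54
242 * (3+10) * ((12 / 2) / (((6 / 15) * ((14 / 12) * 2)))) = 141570 / 7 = 20224.29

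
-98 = -98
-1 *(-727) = 727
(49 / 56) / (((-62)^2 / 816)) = 357 / 1922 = 0.19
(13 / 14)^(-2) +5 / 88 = 18093 / 14872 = 1.22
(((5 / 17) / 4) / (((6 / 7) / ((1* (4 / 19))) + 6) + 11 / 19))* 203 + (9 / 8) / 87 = 15803903 / 11173352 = 1.41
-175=-175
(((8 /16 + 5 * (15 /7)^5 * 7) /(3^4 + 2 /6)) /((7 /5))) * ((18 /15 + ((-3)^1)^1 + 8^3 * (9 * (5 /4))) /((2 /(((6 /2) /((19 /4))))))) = 281186721567 /11131036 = 25261.50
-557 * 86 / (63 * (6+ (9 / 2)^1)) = -95804 / 1323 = -72.41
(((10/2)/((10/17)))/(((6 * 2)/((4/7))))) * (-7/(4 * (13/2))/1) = -17/156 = -0.11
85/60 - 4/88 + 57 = 7705/132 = 58.37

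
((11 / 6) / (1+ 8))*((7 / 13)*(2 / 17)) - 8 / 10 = -0.79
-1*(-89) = 89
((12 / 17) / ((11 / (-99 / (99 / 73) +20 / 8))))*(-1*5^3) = 105750 / 187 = 565.51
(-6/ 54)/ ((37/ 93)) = -31/ 111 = -0.28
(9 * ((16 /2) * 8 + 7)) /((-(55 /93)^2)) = -5526711 /3025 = -1827.01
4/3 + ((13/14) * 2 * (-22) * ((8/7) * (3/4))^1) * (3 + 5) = -40988/147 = -278.83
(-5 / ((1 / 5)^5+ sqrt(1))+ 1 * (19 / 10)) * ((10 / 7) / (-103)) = 48428 / 1126923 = 0.04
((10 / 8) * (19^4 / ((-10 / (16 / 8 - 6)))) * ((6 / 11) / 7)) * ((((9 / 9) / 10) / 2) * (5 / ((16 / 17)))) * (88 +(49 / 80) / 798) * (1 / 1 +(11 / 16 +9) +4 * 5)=45948624471391 / 12615680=3642183.73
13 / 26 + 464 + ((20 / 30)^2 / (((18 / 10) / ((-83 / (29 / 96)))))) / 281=204295127 / 440046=464.26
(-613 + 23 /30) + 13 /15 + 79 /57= -347689 /570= -609.98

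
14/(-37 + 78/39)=-2/5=-0.40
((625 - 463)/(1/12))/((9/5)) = 1080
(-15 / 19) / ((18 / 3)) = -5 / 38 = -0.13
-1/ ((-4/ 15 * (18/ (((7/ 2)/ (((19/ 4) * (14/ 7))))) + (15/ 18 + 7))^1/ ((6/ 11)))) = 945/ 26191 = 0.04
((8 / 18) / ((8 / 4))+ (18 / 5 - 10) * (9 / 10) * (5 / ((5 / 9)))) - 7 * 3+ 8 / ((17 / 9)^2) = -70.38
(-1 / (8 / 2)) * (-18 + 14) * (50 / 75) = 2 / 3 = 0.67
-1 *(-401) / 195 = 401 / 195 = 2.06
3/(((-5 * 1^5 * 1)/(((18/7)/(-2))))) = 27/35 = 0.77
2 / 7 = 0.29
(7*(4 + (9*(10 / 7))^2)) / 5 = 237.03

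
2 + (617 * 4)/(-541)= -1386/541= -2.56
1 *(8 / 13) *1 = 8 / 13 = 0.62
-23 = -23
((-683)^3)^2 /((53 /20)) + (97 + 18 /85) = 172573117042150325239 /4505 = 38307018211354123.25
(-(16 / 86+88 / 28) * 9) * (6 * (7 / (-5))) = 54108 / 215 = 251.67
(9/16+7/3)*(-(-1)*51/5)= 2363/80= 29.54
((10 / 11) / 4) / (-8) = -5 / 176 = -0.03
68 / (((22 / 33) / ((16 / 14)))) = 816 / 7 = 116.57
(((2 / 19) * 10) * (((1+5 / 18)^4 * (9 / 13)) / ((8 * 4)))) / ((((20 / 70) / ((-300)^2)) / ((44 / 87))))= 67336740625 / 6962436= 9671.43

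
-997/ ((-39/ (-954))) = -24388.15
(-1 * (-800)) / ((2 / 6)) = 2400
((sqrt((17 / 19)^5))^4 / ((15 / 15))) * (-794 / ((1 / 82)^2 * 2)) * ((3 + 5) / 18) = -21526202262751092688 / 55179596320209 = -390111.63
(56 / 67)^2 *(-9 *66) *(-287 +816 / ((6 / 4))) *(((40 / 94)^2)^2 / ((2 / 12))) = -459586068480000 / 21904888009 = -20980.98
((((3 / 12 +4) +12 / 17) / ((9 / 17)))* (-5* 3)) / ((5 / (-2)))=337 / 6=56.17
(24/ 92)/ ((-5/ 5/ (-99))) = 594/ 23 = 25.83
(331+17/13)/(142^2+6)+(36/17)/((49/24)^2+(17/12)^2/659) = 13701451632/26141419265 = 0.52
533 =533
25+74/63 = 1649/63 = 26.17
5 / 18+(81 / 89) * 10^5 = 145800445 / 1602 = 91011.51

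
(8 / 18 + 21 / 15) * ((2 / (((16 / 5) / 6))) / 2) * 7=581 / 24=24.21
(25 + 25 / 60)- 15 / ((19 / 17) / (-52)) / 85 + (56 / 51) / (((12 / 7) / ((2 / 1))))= 405913 / 11628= 34.91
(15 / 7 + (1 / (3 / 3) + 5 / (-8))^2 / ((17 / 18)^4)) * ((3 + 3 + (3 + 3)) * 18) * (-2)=-1002.07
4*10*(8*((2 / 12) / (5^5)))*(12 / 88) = 16 / 6875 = 0.00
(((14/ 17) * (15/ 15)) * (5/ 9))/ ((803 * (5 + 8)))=70/ 1597167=0.00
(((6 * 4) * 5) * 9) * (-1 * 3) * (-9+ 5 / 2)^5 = 37593416.25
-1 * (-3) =3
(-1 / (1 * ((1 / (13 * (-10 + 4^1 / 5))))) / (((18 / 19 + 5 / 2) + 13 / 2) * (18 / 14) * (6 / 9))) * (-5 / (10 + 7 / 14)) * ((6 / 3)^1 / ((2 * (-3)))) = 11362 / 5103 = 2.23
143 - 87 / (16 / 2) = 1057 / 8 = 132.12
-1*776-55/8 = -6263/8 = -782.88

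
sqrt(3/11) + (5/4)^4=sqrt(33)/11 + 625/256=2.96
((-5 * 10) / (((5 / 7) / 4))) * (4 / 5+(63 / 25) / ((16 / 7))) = -5327 / 10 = -532.70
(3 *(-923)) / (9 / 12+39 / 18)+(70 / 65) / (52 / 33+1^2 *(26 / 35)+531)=-266081914662 / 280272265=-949.37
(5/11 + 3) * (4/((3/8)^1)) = 1216/33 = 36.85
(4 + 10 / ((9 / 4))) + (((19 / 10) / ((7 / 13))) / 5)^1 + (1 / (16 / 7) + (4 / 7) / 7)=1705663 / 176400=9.67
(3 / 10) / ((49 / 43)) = 129 / 490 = 0.26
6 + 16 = 22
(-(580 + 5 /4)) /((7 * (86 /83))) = -192975 /2408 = -80.14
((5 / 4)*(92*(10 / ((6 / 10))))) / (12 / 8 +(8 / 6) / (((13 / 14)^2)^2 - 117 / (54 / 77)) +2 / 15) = 220127537500 / 186664961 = 1179.27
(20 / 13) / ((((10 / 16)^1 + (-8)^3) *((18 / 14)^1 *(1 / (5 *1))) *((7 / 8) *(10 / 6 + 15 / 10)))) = -12800 / 3031431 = -0.00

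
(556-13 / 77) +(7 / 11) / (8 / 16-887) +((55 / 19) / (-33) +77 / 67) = 96782944795 / 173791233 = 556.89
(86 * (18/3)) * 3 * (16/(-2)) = -12384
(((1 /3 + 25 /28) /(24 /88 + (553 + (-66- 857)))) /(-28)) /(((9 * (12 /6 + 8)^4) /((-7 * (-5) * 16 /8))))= 1133 /12298608000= 0.00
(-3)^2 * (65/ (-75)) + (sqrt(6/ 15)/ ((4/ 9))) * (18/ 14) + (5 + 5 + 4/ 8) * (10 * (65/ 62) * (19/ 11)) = 81 * sqrt(10)/ 140 + 621777/ 3410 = 184.17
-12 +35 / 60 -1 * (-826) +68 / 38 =186133 / 228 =816.37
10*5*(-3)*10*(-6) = 9000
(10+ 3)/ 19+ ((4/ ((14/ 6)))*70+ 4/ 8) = 4605/ 38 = 121.18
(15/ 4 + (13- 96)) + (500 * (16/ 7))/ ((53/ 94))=2890393/ 1484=1947.70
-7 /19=-0.37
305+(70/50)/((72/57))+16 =38653/120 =322.11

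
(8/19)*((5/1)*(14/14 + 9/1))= 400/19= 21.05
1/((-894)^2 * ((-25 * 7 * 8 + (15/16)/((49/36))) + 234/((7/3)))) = -49/50873169681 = -0.00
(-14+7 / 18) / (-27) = 245 / 486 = 0.50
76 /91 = 0.84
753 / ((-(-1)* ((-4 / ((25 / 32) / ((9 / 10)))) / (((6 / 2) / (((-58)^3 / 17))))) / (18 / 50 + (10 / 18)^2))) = 14443795 / 505730304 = 0.03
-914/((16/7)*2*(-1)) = 3199/16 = 199.94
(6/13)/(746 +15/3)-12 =-117150/9763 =-12.00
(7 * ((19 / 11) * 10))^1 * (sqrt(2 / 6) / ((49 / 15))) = 950 * sqrt(3) / 77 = 21.37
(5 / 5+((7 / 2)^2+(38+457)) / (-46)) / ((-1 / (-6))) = -5535 / 92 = -60.16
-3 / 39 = -1 / 13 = -0.08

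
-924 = -924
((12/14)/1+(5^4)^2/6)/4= 2734411/168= 16276.26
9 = 9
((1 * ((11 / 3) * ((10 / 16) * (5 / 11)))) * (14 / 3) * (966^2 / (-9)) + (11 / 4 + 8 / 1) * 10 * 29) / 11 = -9016235 / 198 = -45536.54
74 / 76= 37 / 38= 0.97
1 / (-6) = -1 / 6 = -0.17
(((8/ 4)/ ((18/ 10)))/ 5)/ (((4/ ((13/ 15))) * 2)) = 13/ 540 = 0.02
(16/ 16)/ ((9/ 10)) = 10/ 9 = 1.11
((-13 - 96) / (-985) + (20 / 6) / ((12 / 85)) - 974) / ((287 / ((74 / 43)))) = -89056003 / 15628995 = -5.70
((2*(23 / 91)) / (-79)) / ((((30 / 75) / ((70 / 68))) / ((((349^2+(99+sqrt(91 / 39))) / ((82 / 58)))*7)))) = -7114388750 / 715819 - 116725*sqrt(21) / 4294914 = -9938.93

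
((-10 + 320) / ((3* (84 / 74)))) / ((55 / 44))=4588 / 63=72.83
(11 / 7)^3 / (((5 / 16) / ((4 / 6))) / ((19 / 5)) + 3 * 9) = 809248 / 5656413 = 0.14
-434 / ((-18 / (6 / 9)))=434 / 27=16.07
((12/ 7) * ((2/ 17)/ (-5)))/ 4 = -6/ 595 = -0.01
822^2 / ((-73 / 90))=-60811560 / 73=-833035.07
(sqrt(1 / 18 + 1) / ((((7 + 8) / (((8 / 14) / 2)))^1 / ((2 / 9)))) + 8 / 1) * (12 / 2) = 4 * sqrt(38) / 945 + 48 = 48.03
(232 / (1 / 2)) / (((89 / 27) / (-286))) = -3583008 / 89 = -40258.52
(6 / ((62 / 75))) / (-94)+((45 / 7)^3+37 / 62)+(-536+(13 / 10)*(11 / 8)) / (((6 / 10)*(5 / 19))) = -373872405013 / 119940240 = -3117.16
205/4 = 51.25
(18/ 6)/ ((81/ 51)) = 17/ 9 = 1.89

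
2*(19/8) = 4.75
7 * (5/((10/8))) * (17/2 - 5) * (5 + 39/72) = 6517/12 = 543.08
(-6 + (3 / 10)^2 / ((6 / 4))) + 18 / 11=-2367 / 550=-4.30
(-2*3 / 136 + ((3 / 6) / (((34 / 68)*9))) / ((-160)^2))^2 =29853965089 / 15341322240000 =0.00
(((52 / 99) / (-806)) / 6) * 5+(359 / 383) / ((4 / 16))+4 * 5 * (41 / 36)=93540182 / 3526281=26.53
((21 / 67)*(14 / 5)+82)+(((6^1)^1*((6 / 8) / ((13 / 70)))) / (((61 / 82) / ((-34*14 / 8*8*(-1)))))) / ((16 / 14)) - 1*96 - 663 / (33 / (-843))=89097925732 / 2922205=30489.96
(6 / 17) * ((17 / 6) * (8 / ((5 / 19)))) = 152 / 5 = 30.40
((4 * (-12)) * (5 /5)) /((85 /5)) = -48 /17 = -2.82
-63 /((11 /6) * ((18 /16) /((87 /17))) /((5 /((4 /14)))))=-511560 /187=-2735.61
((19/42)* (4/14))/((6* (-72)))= -19/63504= -0.00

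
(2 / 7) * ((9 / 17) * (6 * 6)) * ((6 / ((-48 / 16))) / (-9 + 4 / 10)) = 6480 / 5117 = 1.27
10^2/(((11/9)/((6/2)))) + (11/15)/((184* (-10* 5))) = 372599879/1518000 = 245.45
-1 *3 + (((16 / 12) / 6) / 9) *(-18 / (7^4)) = -64831 / 21609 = -3.00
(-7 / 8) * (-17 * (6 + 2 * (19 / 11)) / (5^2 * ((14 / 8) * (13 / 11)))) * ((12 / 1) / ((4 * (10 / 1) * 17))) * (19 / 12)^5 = 2476099 / 5184000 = 0.48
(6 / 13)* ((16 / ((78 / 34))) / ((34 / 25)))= 400 / 169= 2.37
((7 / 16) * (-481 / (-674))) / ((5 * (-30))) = -3367 / 1617600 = -0.00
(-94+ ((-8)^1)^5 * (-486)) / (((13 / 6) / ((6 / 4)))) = 143326386 / 13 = 11025106.62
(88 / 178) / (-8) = -11 / 178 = -0.06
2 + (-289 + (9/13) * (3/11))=-41014/143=-286.81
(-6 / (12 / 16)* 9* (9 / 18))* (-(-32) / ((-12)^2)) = -8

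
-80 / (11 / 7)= -50.91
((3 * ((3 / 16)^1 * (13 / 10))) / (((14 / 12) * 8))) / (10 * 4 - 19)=117 / 31360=0.00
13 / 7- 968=-6763 / 7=-966.14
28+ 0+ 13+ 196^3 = 7529577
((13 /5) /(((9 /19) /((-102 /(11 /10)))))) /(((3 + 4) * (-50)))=8398 /5775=1.45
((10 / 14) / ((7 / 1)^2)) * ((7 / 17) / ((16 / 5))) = 25 / 13328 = 0.00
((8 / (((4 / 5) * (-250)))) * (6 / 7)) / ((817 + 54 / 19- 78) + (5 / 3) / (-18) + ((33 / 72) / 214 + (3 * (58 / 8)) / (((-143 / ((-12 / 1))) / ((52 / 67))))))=-0.00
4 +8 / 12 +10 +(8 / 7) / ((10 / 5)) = 320 / 21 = 15.24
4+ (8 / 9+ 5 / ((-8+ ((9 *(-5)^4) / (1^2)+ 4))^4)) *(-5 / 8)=247574563489818263 / 71876486174463432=3.44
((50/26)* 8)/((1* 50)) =4/13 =0.31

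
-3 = -3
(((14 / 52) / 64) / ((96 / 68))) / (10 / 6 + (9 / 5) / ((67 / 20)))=7973 / 5897216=0.00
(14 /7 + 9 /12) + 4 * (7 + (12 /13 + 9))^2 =776259 /676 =1148.31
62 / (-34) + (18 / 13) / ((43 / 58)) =0.04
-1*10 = -10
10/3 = 3.33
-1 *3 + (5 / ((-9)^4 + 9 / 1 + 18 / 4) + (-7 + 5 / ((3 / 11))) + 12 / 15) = 600521 / 65745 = 9.13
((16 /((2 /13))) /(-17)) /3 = -104 /51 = -2.04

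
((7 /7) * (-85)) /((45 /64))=-1088 /9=-120.89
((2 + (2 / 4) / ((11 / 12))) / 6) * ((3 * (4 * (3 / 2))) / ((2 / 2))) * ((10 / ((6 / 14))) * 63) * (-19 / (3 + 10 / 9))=-21115080 / 407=-51879.80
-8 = -8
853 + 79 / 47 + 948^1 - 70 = 81436 / 47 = 1732.68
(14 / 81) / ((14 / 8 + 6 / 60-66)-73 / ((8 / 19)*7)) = -3920 / 2016657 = -0.00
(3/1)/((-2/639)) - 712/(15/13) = -47267/30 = -1575.57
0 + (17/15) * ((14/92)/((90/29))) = 0.06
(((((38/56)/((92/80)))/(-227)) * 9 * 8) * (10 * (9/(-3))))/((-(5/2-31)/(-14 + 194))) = 1296000/36547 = 35.46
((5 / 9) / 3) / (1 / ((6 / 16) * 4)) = 5 / 18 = 0.28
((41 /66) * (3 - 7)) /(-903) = 82 /29799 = 0.00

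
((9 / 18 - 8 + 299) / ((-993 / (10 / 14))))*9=-8745 / 4634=-1.89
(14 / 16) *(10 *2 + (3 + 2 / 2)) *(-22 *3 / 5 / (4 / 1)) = -693 / 10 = -69.30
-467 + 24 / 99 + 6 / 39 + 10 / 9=-599089 / 1287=-465.49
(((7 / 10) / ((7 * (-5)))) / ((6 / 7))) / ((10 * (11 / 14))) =-49 / 16500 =-0.00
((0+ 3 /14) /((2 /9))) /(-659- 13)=-9 /6272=-0.00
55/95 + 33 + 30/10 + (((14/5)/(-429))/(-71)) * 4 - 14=65335619/2893605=22.58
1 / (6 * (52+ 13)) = 1 / 390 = 0.00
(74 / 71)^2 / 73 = 5476 / 367993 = 0.01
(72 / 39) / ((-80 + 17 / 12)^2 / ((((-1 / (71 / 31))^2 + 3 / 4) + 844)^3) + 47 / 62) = 2136448390391478141503184 / 877276609409549900014139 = 2.44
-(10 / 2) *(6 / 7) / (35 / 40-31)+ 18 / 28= 2649 / 3374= 0.79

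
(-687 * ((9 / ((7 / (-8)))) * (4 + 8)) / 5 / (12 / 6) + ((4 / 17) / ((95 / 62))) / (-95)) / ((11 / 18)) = 163922675472 / 11813725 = 13875.61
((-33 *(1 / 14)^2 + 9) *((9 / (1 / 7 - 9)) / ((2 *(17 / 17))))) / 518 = -15579 / 1798496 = -0.01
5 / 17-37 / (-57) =914 / 969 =0.94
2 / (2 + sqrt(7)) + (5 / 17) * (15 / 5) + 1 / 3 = -2 / 17 + 2 * sqrt(7) / 3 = 1.65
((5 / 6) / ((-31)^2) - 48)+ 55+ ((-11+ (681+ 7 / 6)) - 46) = 607513 / 961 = 632.17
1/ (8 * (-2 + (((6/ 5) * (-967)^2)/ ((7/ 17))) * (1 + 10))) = 35/ 8393358304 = 0.00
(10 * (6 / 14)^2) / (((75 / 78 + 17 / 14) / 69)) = 4485 / 77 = 58.25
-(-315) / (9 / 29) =1015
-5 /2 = -2.50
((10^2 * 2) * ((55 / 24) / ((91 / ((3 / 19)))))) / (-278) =-1375 / 480662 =-0.00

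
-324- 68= -392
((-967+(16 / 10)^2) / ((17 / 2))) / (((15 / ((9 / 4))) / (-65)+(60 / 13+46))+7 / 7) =-1880658 / 853825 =-2.20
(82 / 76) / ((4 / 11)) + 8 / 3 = 2569 / 456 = 5.63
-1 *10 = -10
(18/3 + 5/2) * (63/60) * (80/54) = 119/9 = 13.22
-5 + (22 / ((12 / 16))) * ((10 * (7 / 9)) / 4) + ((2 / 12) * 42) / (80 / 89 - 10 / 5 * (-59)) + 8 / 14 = 105334573 / 1999998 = 52.67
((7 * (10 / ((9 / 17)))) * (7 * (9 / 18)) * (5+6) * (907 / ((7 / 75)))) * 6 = 296815750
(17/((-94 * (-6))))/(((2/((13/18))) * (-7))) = -221/142128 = -0.00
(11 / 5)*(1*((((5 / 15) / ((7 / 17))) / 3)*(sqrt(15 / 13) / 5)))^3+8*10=54043*sqrt(195) / 1760747625+80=80.00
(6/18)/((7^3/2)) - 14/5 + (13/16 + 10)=659749/82320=8.01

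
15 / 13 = 1.15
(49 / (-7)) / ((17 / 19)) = -133 / 17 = -7.82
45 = 45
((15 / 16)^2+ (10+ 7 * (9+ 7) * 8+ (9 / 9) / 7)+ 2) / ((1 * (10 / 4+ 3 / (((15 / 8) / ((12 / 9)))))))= 24434505 / 124544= 196.19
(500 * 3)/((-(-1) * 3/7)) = 3500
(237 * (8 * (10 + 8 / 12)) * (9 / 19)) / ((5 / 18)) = 34487.24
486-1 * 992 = -506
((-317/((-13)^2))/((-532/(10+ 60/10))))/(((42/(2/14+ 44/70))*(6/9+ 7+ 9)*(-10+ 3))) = -8559/963701375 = -0.00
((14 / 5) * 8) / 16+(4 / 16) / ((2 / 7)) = 91 / 40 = 2.28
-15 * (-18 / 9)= 30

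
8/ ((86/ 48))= 192/ 43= 4.47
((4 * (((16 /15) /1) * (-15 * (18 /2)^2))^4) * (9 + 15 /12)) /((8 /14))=202414635859968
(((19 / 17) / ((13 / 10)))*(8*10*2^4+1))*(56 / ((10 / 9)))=12266856 / 221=55506.14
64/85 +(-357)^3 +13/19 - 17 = -73481383329/1615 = -45499308.56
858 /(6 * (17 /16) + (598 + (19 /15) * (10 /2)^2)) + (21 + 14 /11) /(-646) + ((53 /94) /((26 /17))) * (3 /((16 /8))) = 495083586323 /265108231960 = 1.87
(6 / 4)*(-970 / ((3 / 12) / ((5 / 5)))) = -5820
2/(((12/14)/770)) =5390/3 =1796.67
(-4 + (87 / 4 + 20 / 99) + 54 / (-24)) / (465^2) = 0.00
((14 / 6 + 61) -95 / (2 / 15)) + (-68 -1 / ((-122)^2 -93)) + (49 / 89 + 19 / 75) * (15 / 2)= -711.14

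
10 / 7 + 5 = 45 / 7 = 6.43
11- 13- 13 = -15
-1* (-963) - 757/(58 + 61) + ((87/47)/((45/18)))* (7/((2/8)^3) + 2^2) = 1291.31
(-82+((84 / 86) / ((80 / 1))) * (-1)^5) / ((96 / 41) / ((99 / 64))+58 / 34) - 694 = -91640129101 / 127371160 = -719.47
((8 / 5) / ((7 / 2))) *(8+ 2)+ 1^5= 39 / 7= 5.57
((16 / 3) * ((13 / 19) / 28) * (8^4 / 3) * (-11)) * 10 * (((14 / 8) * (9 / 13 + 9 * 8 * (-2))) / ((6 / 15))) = 233164800 / 19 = 12271831.58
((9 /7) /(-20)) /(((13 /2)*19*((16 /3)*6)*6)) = -3 /1106560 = -0.00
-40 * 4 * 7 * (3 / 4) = -840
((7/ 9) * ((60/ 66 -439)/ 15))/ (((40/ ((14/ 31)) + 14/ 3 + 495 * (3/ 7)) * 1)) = -236131/ 3174435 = -0.07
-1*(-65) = 65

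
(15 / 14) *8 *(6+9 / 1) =128.57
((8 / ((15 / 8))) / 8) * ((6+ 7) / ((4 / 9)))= 78 / 5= 15.60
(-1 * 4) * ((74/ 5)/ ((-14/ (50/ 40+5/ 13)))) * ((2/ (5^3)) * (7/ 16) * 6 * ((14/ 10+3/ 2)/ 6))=18241/ 130000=0.14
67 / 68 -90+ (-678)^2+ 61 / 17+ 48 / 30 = 156264059 / 340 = 459600.17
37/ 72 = 0.51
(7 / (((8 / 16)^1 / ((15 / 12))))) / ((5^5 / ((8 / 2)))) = 14 / 625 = 0.02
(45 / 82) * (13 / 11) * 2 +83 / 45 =63758 / 20295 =3.14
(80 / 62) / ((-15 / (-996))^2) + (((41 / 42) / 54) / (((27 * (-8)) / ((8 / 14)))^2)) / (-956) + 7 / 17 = 5689.39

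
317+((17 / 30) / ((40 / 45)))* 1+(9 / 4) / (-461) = 317.63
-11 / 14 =-0.79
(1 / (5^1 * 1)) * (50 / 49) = 0.20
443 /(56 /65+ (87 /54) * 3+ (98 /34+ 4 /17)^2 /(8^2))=1597776960 /21087563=75.77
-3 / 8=-0.38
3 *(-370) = -1110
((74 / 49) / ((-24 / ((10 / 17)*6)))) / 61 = -185 / 50813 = -0.00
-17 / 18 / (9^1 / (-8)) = 68 / 81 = 0.84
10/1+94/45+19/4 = 3031/180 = 16.84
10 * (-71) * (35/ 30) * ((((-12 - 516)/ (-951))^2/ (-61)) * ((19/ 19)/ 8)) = 9621920/ 18389487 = 0.52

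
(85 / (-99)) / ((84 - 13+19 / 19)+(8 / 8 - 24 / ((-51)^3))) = -417605 / 35506339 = -0.01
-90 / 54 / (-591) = 5 / 1773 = 0.00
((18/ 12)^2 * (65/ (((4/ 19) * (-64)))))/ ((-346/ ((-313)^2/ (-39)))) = -27921165/ 354304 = -78.81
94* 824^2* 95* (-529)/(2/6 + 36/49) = -471496951443840/157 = -3003165295820.64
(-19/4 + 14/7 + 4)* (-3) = -3.75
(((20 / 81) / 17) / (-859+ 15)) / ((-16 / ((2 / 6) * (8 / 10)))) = 1 / 3486564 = 0.00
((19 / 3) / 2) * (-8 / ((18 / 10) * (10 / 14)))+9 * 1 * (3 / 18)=-983 / 54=-18.20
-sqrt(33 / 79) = -sqrt(2607) / 79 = -0.65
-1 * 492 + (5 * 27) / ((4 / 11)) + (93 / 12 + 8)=-105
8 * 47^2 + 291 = 17963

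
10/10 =1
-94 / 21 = -4.48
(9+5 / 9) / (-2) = -43 / 9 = -4.78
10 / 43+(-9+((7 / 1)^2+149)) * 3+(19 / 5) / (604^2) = 44491136097 / 78435440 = 567.23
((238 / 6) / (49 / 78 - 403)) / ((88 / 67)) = -103649 / 1380940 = -0.08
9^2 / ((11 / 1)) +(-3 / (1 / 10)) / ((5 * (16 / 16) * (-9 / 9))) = 147 / 11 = 13.36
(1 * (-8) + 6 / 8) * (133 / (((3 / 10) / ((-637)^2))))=-7825255165 / 6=-1304209194.17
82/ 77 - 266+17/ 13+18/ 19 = -4995911/ 19019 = -262.68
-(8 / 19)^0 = -1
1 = 1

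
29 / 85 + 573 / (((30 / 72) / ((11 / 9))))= 142897 / 85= 1681.14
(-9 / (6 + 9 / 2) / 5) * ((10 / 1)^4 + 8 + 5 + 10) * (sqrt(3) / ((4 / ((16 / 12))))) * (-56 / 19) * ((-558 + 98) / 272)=-922116 * sqrt(3) / 323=-4944.74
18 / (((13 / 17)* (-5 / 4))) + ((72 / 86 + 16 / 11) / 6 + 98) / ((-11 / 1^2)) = -28179676 / 1014585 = -27.77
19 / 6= 3.17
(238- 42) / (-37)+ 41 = 1321 / 37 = 35.70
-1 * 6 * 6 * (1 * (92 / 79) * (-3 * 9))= 1131.95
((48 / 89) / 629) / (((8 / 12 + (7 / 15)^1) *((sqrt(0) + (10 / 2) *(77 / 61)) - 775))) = -488 / 495823717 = -0.00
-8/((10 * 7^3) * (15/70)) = -8/735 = -0.01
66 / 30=11 / 5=2.20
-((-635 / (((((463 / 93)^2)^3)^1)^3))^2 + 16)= -14622972366739460243933473943570500328133876632250271227424126653550422429546270783470562397637881 / 913935772921216265243993646325859417620593467573553810972474863149011311955634383681999869519041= -16.00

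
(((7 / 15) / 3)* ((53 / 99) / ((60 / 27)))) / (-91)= -53 / 128700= -0.00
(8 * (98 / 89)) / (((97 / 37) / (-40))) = -1160320 / 8633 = -134.41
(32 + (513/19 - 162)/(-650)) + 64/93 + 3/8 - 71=-1824581/48360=-37.73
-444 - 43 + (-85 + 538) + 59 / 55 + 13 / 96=-173141 / 5280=-32.79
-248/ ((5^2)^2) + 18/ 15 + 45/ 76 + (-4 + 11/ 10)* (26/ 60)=0.14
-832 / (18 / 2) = -832 / 9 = -92.44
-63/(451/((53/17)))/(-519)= 1113/1326391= 0.00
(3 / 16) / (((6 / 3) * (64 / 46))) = 69 / 1024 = 0.07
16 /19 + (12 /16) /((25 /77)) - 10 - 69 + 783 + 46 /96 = 16133993 /22800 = 707.63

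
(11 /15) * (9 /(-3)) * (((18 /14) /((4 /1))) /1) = -99 /140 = -0.71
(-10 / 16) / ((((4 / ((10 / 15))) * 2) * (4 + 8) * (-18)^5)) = 5 / 2176782336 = 0.00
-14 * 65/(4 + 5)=-910/9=-101.11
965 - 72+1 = 894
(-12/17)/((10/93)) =-558/85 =-6.56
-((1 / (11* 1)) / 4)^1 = -1 / 44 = -0.02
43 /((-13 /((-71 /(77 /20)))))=61060 /1001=61.00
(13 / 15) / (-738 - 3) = -1 / 855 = -0.00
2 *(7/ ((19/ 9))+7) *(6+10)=6272/ 19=330.11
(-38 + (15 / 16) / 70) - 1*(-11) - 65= -20605 / 224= -91.99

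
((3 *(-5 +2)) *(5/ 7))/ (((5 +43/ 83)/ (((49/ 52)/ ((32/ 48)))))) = -78435/ 47632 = -1.65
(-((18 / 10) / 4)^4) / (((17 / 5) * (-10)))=6561 / 5440000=0.00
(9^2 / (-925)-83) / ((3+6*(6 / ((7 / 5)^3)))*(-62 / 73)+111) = -1924397384 / 2253791175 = -0.85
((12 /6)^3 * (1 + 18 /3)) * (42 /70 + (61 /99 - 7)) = -160328 /495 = -323.89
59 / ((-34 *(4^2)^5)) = -0.00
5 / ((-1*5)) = -1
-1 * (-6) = 6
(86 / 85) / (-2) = -43 / 85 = -0.51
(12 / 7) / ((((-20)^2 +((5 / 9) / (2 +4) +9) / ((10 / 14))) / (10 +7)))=55080 / 780059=0.07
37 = 37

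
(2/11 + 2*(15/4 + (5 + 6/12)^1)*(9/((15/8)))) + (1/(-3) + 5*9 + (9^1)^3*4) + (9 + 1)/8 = 2013593/660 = 3050.90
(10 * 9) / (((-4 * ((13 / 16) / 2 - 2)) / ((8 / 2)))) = 960 / 17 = 56.47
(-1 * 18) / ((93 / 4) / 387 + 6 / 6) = -9288 / 547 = -16.98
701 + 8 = 709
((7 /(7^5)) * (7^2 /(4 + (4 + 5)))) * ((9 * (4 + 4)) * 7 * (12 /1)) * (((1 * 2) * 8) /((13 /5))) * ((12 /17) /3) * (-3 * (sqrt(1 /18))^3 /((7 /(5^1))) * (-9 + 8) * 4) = 153600 * sqrt(2) /140777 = 1.54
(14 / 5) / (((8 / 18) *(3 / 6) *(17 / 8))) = 504 / 85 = 5.93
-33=-33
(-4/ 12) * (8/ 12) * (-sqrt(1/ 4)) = 1/ 9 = 0.11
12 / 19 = 0.63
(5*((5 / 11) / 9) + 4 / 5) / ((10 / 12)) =1042 / 825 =1.26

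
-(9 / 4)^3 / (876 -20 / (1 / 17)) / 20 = -729 / 686080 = -0.00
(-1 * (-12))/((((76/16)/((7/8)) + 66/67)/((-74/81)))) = -17353/10152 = -1.71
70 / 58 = 35 / 29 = 1.21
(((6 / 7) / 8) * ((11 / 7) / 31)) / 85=33 / 516460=0.00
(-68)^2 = 4624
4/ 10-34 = -168/ 5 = -33.60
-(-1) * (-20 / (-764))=5 / 191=0.03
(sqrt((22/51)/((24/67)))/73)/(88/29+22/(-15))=145 * sqrt(12529)/1692724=0.01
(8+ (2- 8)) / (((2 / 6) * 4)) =3 / 2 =1.50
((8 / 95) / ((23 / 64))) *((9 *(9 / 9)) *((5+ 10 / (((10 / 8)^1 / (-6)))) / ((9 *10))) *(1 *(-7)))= 77056 / 10925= 7.05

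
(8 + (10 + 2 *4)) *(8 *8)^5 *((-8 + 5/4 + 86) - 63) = 453655920640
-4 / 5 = -0.80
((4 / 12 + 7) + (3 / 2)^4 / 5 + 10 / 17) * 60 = 36451 / 68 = 536.04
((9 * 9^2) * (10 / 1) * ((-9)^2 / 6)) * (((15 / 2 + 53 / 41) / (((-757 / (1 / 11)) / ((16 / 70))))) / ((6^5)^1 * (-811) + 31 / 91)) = 737955036 / 195925469598815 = 0.00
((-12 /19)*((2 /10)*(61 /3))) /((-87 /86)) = 20984 /8265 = 2.54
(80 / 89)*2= 160 / 89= 1.80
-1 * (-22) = 22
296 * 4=1184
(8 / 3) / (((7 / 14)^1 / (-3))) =-16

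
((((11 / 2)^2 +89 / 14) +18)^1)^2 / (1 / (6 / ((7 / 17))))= 119229891 / 2744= 43451.13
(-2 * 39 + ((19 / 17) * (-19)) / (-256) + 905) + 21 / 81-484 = 40344083 / 117504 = 343.34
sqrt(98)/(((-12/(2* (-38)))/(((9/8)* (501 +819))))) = 65835* sqrt(2) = 93104.75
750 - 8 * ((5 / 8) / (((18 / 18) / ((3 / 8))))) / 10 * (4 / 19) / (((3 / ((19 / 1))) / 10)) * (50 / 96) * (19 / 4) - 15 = 728.82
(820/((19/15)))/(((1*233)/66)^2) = 53578800/1031491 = 51.94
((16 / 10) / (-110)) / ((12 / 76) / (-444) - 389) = 11248 / 300813975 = 0.00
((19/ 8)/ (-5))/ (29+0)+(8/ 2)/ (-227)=-8953/ 263320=-0.03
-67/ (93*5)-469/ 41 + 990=18653518/ 19065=978.42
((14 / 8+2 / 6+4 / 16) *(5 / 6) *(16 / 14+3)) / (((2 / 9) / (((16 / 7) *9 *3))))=15660 / 7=2237.14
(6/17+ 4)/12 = 37/102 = 0.36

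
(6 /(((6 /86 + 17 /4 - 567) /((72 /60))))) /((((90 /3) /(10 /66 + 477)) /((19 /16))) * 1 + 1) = -926242704 /76218424835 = -0.01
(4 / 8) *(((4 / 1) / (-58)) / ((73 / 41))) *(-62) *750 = 1906500 / 2117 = 900.57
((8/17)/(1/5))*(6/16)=15/17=0.88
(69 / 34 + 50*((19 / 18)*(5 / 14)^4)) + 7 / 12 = 20403671 / 5877648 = 3.47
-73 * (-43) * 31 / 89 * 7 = 681163 / 89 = 7653.52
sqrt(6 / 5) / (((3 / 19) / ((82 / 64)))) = 8.89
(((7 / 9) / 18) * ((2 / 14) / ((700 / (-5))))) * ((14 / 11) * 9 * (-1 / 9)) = 1 / 17820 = 0.00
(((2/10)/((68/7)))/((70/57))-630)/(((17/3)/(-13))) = 83535777/57800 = 1445.26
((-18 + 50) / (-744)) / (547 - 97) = -2 / 20925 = -0.00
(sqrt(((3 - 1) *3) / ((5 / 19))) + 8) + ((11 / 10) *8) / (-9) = sqrt(570) / 5 + 316 / 45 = 11.80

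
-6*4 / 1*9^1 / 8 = -27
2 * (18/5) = 36/5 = 7.20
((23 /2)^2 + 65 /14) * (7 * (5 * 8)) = 38330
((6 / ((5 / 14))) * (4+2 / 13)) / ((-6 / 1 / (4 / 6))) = -504 / 65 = -7.75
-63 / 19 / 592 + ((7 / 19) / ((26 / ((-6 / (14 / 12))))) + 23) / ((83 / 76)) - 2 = 230448535 / 12136592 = 18.99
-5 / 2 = -2.50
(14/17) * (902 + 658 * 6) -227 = 3767.12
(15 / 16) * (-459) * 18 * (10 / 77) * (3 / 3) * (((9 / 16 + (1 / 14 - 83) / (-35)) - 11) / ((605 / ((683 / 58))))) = 267704179713 / 1694650496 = 157.97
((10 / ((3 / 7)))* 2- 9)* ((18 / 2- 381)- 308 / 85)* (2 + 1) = -3607864 / 85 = -42445.46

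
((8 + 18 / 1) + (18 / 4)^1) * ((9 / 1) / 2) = 137.25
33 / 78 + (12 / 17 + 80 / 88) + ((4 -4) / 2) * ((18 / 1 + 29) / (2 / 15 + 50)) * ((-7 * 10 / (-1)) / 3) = 9909 / 4862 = 2.04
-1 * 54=-54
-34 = -34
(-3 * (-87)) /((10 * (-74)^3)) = -261 /4052240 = -0.00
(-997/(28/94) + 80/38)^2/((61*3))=61140.98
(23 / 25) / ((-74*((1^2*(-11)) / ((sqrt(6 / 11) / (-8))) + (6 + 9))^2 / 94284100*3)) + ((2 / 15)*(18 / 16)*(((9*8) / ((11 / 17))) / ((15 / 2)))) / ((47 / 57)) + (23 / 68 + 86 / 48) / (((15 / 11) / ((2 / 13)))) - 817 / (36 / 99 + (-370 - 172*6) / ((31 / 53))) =-23296412411829566294323381 / 910556424917390130036300 + 57249305520*sqrt(66) / 65010290893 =-18.43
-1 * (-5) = 5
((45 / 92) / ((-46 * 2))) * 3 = -135 / 8464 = -0.02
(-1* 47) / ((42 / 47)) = -2209 / 42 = -52.60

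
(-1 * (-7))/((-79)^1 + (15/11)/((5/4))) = -77/857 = -0.09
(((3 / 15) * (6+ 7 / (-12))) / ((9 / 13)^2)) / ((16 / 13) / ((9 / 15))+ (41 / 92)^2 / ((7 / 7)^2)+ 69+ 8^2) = 60435076 / 3616281207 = 0.02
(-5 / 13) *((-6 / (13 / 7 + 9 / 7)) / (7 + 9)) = 105 / 2288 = 0.05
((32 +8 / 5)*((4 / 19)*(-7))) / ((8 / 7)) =-4116 / 95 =-43.33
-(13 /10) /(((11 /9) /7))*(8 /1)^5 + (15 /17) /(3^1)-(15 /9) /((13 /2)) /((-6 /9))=-2965479366 /12155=-243971.98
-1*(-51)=51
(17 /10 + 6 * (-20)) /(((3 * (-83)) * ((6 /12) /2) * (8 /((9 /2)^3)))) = 287469 /13280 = 21.65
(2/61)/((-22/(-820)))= 820/671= 1.22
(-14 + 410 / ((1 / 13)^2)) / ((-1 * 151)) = -69276 / 151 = -458.78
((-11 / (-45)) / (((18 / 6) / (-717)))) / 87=-0.67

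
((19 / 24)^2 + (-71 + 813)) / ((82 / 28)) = 73031 / 288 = 253.58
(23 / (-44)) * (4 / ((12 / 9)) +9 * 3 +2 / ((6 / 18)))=-207 / 11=-18.82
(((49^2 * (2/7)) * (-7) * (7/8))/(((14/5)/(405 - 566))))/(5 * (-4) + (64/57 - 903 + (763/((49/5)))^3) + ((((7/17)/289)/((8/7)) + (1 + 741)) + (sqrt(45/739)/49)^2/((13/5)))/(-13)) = 162305397753146011455/316394199924631849609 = 0.51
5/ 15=1/ 3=0.33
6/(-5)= -6/5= -1.20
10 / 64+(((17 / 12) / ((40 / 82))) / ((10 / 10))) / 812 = 31147 / 194880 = 0.16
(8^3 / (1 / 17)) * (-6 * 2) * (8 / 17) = -49152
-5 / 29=-0.17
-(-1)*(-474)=-474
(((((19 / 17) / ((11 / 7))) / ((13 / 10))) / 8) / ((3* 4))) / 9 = 665 / 1050192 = 0.00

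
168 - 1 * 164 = 4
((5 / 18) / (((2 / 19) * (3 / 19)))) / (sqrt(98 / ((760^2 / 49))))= 171475 * sqrt(2) / 1323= 183.30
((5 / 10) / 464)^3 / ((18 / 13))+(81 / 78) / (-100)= -48550104959 / 4675195699200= -0.01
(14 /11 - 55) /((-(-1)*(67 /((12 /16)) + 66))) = -1773 /5126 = -0.35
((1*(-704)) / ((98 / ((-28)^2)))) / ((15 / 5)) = -5632 / 3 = -1877.33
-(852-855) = 3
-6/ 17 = -0.35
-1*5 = -5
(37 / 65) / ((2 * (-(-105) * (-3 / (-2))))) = 37 / 20475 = 0.00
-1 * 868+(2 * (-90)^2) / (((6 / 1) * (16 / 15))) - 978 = 2741 / 4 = 685.25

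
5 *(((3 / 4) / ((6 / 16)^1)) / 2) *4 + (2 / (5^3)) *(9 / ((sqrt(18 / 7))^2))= 2507 / 125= 20.06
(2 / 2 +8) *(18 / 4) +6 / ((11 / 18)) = 1107 / 22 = 50.32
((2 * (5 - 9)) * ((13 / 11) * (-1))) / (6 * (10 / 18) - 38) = -3 / 11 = -0.27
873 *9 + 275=8132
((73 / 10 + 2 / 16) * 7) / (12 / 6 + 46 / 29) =60291 / 4160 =14.49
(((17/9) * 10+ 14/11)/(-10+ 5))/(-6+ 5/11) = 1996/2745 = 0.73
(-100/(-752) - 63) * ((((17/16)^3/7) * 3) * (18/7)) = -1567802169/18866176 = -83.10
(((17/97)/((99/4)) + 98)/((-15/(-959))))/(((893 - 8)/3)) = 902574358/42493275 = 21.24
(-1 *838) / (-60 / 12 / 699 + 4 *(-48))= 585762 / 134213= 4.36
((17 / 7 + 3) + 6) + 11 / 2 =237 / 14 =16.93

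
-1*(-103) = 103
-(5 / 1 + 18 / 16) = -49 / 8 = -6.12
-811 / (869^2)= -811 / 755161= -0.00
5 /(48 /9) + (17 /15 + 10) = 2897 /240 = 12.07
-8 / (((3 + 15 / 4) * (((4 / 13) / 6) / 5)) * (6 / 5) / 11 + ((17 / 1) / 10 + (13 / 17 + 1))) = -972400 / 422053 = -2.30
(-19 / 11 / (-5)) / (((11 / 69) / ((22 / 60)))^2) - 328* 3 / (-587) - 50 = -150113063 / 3228500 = -46.50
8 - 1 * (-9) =17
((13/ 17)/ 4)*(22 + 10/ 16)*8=2353/ 68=34.60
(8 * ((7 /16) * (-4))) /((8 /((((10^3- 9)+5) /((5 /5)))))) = -1743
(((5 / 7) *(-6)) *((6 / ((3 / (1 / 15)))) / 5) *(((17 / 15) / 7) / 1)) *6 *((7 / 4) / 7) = -34 / 1225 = -0.03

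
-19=-19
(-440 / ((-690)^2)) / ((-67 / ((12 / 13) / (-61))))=-88 / 421594485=-0.00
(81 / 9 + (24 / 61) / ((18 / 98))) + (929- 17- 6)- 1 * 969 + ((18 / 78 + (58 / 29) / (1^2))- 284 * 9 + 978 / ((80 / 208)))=-747329 / 11895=-62.83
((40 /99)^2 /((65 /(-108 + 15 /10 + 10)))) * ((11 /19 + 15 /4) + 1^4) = -38600 /29887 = -1.29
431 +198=629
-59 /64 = -0.92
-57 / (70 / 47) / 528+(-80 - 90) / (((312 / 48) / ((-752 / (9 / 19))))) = 41520.61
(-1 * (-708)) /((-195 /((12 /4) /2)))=-354 /65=-5.45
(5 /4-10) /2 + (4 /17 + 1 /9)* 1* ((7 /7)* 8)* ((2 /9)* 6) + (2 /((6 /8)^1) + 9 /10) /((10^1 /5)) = 20257 /18360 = 1.10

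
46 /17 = 2.71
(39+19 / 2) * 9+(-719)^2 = 1034795 / 2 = 517397.50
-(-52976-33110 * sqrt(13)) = 52976 + 33110 * sqrt(13) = 172355.80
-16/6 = -8/3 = -2.67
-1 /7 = -0.14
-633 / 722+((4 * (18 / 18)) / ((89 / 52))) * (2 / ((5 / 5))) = 244015 / 64258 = 3.80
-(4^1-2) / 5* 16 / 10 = -16 / 25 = -0.64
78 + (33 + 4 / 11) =111.36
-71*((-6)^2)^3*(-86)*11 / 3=1044565632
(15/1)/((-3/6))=-30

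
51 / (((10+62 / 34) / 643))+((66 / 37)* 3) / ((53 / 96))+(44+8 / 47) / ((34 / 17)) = 17323353007 / 6175189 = 2805.32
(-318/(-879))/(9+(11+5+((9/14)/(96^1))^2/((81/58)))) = 95735808/6615714097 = 0.01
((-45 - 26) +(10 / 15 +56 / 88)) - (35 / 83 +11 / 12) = -259421 / 3652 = -71.04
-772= -772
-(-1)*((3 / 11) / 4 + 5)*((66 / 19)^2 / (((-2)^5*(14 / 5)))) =-110385 / 161728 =-0.68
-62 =-62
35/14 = 5/2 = 2.50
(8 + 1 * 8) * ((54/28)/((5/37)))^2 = 3992004/1225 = 3258.78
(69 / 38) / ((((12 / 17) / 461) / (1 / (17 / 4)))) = 10603 / 38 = 279.03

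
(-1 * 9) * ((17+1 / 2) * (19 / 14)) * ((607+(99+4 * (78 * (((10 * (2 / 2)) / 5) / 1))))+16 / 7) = -3986865 / 14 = -284776.07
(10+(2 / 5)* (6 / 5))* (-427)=-111874 / 25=-4474.96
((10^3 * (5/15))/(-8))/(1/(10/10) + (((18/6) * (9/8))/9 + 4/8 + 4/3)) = -1000/77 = -12.99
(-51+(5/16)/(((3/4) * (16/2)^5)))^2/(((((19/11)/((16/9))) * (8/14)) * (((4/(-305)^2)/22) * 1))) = 31687325618153937753175/13219909337088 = 2396939707.39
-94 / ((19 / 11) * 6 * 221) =-517 / 12597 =-0.04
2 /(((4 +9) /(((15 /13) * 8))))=240 /169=1.42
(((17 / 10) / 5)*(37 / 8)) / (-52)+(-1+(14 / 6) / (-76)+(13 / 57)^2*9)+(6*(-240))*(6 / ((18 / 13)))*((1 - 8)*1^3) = 983939798393 / 22526400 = 43679.41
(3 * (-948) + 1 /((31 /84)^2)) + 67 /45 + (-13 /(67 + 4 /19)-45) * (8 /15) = -157900046389 /55223865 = -2859.27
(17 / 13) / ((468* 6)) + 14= 511073 / 36504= 14.00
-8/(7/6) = -48/7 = -6.86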